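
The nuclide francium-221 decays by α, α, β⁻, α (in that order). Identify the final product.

Start: (A, Z) = (221, 87).
After α: (217, 85).
After α: (213, 83).
After β⁻: (213, 84).
After α: (209, 82).
Z = 82 is lead.

Pb-209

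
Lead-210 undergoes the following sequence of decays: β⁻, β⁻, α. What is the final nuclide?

Pb-206

Start: (A, Z) = (210, 82).
After β⁻: (210, 83).
After β⁻: (210, 84).
After α: (206, 82).
Z = 82 is lead.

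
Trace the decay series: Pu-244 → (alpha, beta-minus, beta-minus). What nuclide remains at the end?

Start: (A, Z) = (244, 94).
After α: (240, 92).
After β⁻: (240, 93).
After β⁻: (240, 94).
Z = 94 is plutonium.

Pu-240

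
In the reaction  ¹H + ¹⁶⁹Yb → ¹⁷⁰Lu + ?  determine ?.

Conserve mass number: 1 + 169 = 170 + A, so A = 0.
Conserve atomic number: 1 + 70 = 71 + Z, so Z = 0.
A = 0 and Z = 0 is γ — a gamma ray.

gamma ray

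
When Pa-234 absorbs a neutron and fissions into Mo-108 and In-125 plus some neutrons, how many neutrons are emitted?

Conserve mass number: 235 = 108 + 125 + k, so k = 235 − 233 = 2.
Check atomic number: 91 = 42 + 49 + 0 = 91. ✓

2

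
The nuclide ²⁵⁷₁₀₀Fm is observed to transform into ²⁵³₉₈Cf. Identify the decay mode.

ΔA = 253 − 257 = -4; ΔZ = 98 − 100 = -2.
A drops by 4 and Z drops by 2 — the signature of alpha emission.

alpha decay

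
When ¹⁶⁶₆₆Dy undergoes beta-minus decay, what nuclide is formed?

Ho-166

Beta-minus decay: mass number changes by +0, atomic number by +1.
A: 166 = 166; Z: 66 + 1 = 67.
Z = 67 is holmium, so the daughter is ¹⁶⁶₆₇Ho.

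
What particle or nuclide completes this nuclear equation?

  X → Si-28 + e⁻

Al-28

Conserve mass number: A = 28 + 0, so A = 28.
Conserve atomic number: Z = 14 − 1, so Z = 13.
Z = 13 is aluminium, so the species is Al-28.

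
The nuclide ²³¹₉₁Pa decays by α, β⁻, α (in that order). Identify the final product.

Ra-223

Start: (A, Z) = (231, 91).
After α: (227, 89).
After β⁻: (227, 90).
After α: (223, 88).
Z = 88 is radium.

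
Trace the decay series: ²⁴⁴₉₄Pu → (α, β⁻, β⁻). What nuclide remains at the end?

Start: (A, Z) = (244, 94).
After α: (240, 92).
After β⁻: (240, 93).
After β⁻: (240, 94).
Z = 94 is plutonium.

Pu-240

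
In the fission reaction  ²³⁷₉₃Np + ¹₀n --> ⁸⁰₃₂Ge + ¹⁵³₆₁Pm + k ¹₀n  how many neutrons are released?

5

Conserve mass number: 238 = 80 + 153 + k, so k = 238 − 233 = 5.
Check atomic number: 93 = 32 + 61 + 0 = 93. ✓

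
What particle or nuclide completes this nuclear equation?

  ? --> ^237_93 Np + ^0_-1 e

U-237

Conserve mass number: A = 237 + 0, so A = 237.
Conserve atomic number: Z = 93 − 1, so Z = 92.
Z = 92 is uranium, so the species is ^237_92 U.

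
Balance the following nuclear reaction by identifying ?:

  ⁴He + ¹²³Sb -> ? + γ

I-127

Conserve mass number: 4 + 123 = A + 0, so A = 127.
Conserve atomic number: 2 + 51 = Z + 0, so Z = 53.
Z = 53 is iodine, so the species is ¹²⁷I.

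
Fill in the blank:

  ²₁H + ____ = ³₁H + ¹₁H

deuteron

Conserve mass number: 2 + A = 3 + 1, so A = 2.
Conserve atomic number: 1 + Z = 1 + 1, so Z = 1.
A = 2 and Z = 1 is ²₁H — a deuteron.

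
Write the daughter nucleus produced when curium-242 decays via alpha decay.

Alpha decay: mass number changes by -4, atomic number by -2.
A: 242 − 4 = 238; Z: 96 − 2 = 94.
Z = 94 is plutonium, so the daughter is plutonium-238.

Pu-238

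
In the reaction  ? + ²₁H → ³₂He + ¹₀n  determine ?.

Conserve mass number: A + 2 = 3 + 1, so A = 2.
Conserve atomic number: Z + 1 = 2 + 0, so Z = 1.
A = 2 and Z = 1 is ²₁H — a deuteron.

deuteron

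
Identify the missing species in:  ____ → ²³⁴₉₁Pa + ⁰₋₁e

Th-234

Conserve mass number: A = 234 + 0, so A = 234.
Conserve atomic number: Z = 91 − 1, so Z = 90.
Z = 90 is thorium, so the species is ²³⁴₉₀Th.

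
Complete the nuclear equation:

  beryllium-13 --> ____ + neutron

Be-12

Conserve mass number: 13 = A + 1, so A = 12.
Conserve atomic number: 4 = Z + 0, so Z = 4.
Z = 4 is beryllium, so the species is beryllium-12.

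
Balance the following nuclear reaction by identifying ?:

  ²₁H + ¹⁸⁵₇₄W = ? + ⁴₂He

Conserve mass number: 2 + 185 = A + 4, so A = 183.
Conserve atomic number: 1 + 74 = Z + 2, so Z = 73.
Z = 73 is tantalum, so the species is ¹⁸³₇₃Ta.

Ta-183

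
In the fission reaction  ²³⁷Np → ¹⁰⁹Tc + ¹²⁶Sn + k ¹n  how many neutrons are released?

Conserve mass number: 237 = 109 + 126 + k, so k = 237 − 235 = 2.
Check atomic number: 93 = 43 + 50 + 0 = 93. ✓

2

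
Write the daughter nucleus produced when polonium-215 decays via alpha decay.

Alpha decay: mass number changes by -4, atomic number by -2.
A: 215 − 4 = 211; Z: 84 − 2 = 82.
Z = 82 is lead, so the daughter is lead-211.

Pb-211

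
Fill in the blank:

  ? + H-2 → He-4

deuteron

Conserve mass number: A + 2 = 4, so A = 2.
Conserve atomic number: Z + 1 = 2, so Z = 1.
A = 2 and Z = 1 is H-2 — a deuteron.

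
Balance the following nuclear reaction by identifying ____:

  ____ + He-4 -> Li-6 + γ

Conserve mass number: A + 4 = 6 + 0, so A = 2.
Conserve atomic number: Z + 2 = 3 + 0, so Z = 1.
A = 2 and Z = 1 is H-2 — a deuteron.

deuteron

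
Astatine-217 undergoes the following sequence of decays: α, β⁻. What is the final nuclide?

Start: (A, Z) = (217, 85).
After α: (213, 83).
After β⁻: (213, 84).
Z = 84 is polonium.

Po-213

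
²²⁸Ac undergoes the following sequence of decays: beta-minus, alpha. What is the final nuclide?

Start: (A, Z) = (228, 89).
After β⁻: (228, 90).
After α: (224, 88).
Z = 88 is radium.

Ra-224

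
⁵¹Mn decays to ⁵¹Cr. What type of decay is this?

beta-plus decay or electron capture

ΔA = 51 − 51 = 0; ΔZ = 24 − 25 = -1.
A is unchanged and Z drops by 1 — a proton has become a neutron (β⁺ emission or electron capture).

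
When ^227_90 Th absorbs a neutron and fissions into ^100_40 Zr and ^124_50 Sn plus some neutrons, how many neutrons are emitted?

4

Conserve mass number: 228 = 100 + 124 + k, so k = 228 − 224 = 4.
Check atomic number: 90 = 40 + 50 + 0 = 90. ✓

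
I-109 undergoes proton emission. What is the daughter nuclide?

Proton emission: mass number changes by -1, atomic number by -1.
A: 109 − 1 = 108; Z: 53 − 1 = 52.
Z = 52 is tellurium, so the daughter is Te-108.

Te-108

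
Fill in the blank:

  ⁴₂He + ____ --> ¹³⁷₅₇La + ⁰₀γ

Conserve mass number: 4 + A = 137 + 0, so A = 133.
Conserve atomic number: 2 + Z = 57 + 0, so Z = 55.
Z = 55 is caesium, so the species is ¹³³₅₅Cs.

Cs-133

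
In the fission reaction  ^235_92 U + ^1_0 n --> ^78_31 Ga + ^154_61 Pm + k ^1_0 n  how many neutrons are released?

4

Conserve mass number: 236 = 78 + 154 + k, so k = 236 − 232 = 4.
Check atomic number: 92 = 31 + 61 + 0 = 92. ✓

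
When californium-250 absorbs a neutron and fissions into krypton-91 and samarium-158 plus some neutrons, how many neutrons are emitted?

Conserve mass number: 251 = 91 + 158 + k, so k = 251 − 249 = 2.
Check atomic number: 98 = 36 + 62 + 0 = 98. ✓

2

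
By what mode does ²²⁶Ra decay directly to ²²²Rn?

alpha decay

ΔA = 222 − 226 = -4; ΔZ = 86 − 88 = -2.
A drops by 4 and Z drops by 2 — the signature of alpha emission.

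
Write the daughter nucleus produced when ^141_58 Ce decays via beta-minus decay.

Pr-141

Beta-minus decay: mass number changes by +0, atomic number by +1.
A: 141 = 141; Z: 58 + 1 = 59.
Z = 59 is praseodymium, so the daughter is ^141_59 Pr.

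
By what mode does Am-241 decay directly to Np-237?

ΔA = 237 − 241 = -4; ΔZ = 93 − 95 = -2.
A drops by 4 and Z drops by 2 — the signature of alpha emission.

alpha decay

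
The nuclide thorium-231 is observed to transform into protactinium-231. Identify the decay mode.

ΔA = 231 − 231 = 0; ΔZ = 91 − 90 = +1.
A is unchanged and Z rises by 1 — a neutron has become a proton (β⁻ decay).

beta-minus decay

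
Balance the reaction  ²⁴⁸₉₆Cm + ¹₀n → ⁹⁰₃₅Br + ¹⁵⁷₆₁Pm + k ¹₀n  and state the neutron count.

Conserve mass number: 249 = 90 + 157 + k, so k = 249 − 247 = 2.
Check atomic number: 96 = 35 + 61 + 0 = 96. ✓

2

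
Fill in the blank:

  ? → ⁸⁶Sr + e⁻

Conserve mass number: A = 86 + 0, so A = 86.
Conserve atomic number: Z = 38 − 1, so Z = 37.
Z = 37 is rubidium, so the species is ⁸⁶Rb.

Rb-86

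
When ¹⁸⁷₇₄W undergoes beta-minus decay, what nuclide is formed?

Beta-minus decay: mass number changes by +0, atomic number by +1.
A: 187 = 187; Z: 74 + 1 = 75.
Z = 75 is rhenium, so the daughter is ¹⁸⁷₇₅Re.

Re-187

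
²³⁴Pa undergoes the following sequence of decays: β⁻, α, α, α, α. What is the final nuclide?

Start: (A, Z) = (234, 91).
After β⁻: (234, 92).
After α: (230, 90).
After α: (226, 88).
After α: (222, 86).
After α: (218, 84).
Z = 84 is polonium.

Po-218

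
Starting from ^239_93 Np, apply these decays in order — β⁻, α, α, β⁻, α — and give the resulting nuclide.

Ac-227

Start: (A, Z) = (239, 93).
After β⁻: (239, 94).
After α: (235, 92).
After α: (231, 90).
After β⁻: (231, 91).
After α: (227, 89).
Z = 89 is actinium.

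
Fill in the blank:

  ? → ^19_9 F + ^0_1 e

Ne-19

Conserve mass number: A = 19 + 0, so A = 19.
Conserve atomic number: Z = 9 + 1, so Z = 10.
Z = 10 is neon, so the species is ^19_10 Ne.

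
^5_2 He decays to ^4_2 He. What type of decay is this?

neutron emission

ΔA = 4 − 5 = -1; ΔZ = 2 − 2 = +0.
A drops by 1 with Z unchanged — a neutron was emitted.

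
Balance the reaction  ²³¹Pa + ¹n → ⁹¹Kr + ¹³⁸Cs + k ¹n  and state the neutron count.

Conserve mass number: 232 = 91 + 138 + k, so k = 232 − 229 = 3.
Check atomic number: 91 = 36 + 55 + 0 = 91. ✓

3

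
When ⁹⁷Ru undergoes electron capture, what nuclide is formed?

Electron capture: mass number changes by +0, atomic number by -1.
A: 97 = 97; Z: 44 − 1 = 43.
Z = 43 is technetium, so the daughter is ⁹⁷Tc.

Tc-97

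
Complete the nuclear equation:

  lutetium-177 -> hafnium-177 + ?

Conserve mass number: 177 = 177 + A, so A = 0.
Conserve atomic number: 71 = 72 + Z, so Z = -1.
A = 0 and Z = -1 is e⁻ — a beta-minus particle.

beta-minus particle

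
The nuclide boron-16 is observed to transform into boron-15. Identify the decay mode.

neutron emission

ΔA = 15 − 16 = -1; ΔZ = 5 − 5 = +0.
A drops by 1 with Z unchanged — a neutron was emitted.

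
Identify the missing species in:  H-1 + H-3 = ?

He-4

Conserve mass number: 1 + 3 = A, so A = 4.
Conserve atomic number: 1 + 1 = Z, so Z = 2.
A = 4 and Z = 2 is He-4 — an alpha particle.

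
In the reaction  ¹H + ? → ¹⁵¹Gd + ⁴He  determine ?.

Tb-154

Conserve mass number: 1 + A = 151 + 4, so A = 154.
Conserve atomic number: 1 + Z = 64 + 2, so Z = 65.
Z = 65 is terbium, so the species is ¹⁵⁴Tb.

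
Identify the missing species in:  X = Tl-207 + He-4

Bi-211

Conserve mass number: A = 207 + 4, so A = 211.
Conserve atomic number: Z = 81 + 2, so Z = 83.
Z = 83 is bismuth, so the species is Bi-211.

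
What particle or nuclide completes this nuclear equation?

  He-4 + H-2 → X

Li-6

Conserve mass number: 4 + 2 = A, so A = 6.
Conserve atomic number: 2 + 1 = Z, so Z = 3.
Z = 3 is lithium, so the species is Li-6.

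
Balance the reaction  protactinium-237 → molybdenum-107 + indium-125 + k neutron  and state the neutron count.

5

Conserve mass number: 237 = 107 + 125 + k, so k = 237 − 232 = 5.
Check atomic number: 91 = 42 + 49 + 0 = 91. ✓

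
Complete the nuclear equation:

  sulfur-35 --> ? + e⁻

Cl-35

Conserve mass number: 35 = A + 0, so A = 35.
Conserve atomic number: 16 = Z − 1, so Z = 17.
Z = 17 is chlorine, so the species is chlorine-35.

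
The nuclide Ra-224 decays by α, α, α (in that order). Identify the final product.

Pb-212

Start: (A, Z) = (224, 88).
After α: (220, 86).
After α: (216, 84).
After α: (212, 82).
Z = 82 is lead.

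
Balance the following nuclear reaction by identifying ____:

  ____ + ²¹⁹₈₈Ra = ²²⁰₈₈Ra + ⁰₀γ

neutron

Conserve mass number: A + 219 = 220 + 0, so A = 1.
Conserve atomic number: Z + 88 = 88 + 0, so Z = 0.
A = 1 and Z = 0 is ¹₀n — a neutron.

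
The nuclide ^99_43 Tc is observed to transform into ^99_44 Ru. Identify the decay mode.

ΔA = 99 − 99 = 0; ΔZ = 44 − 43 = +1.
A is unchanged and Z rises by 1 — a neutron has become a proton (β⁻ decay).

beta-minus decay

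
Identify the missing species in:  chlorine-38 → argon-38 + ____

beta-minus particle

Conserve mass number: 38 = 38 + A, so A = 0.
Conserve atomic number: 17 = 18 + Z, so Z = -1.
A = 0 and Z = -1 is e⁻ — a beta-minus particle.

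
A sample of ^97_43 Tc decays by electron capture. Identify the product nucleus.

Mo-97

Electron capture: mass number changes by +0, atomic number by -1.
A: 97 = 97; Z: 43 − 1 = 42.
Z = 42 is molybdenum, so the daughter is ^97_42 Mo.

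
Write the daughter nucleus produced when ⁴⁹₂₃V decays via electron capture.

Electron capture: mass number changes by +0, atomic number by -1.
A: 49 = 49; Z: 23 − 1 = 22.
Z = 22 is titanium, so the daughter is ⁴⁹₂₂Ti.

Ti-49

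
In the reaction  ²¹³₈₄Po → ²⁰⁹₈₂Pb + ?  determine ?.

Conserve mass number: 213 = 209 + A, so A = 4.
Conserve atomic number: 84 = 82 + Z, so Z = 2.
A = 4 and Z = 2 is ⁴₂He — an alpha particle.

alpha particle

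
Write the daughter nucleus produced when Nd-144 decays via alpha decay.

Ce-140

Alpha decay: mass number changes by -4, atomic number by -2.
A: 144 − 4 = 140; Z: 60 − 2 = 58.
Z = 58 is cerium, so the daughter is Ce-140.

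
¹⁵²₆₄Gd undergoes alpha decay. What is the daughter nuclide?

Alpha decay: mass number changes by -4, atomic number by -2.
A: 152 − 4 = 148; Z: 64 − 2 = 62.
Z = 62 is samarium, so the daughter is ¹⁴⁸₆₂Sm.

Sm-148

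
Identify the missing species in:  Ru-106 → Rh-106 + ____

beta-minus particle

Conserve mass number: 106 = 106 + A, so A = 0.
Conserve atomic number: 44 = 45 + Z, so Z = -1.
A = 0 and Z = -1 is e⁻ — a beta-minus particle.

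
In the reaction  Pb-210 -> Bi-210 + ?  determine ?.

beta-minus particle

Conserve mass number: 210 = 210 + A, so A = 0.
Conserve atomic number: 82 = 83 + Z, so Z = -1.
A = 0 and Z = -1 is e⁻ — a beta-minus particle.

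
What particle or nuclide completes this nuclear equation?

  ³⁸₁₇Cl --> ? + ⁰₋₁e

Conserve mass number: 38 = A + 0, so A = 38.
Conserve atomic number: 17 = Z − 1, so Z = 18.
Z = 18 is argon, so the species is ³⁸₁₈Ar.

Ar-38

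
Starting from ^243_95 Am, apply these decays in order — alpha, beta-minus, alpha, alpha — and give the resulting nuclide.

Start: (A, Z) = (243, 95).
After α: (239, 93).
After β⁻: (239, 94).
After α: (235, 92).
After α: (231, 90).
Z = 90 is thorium.

Th-231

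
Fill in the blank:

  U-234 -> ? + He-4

Conserve mass number: 234 = A + 4, so A = 230.
Conserve atomic number: 92 = Z + 2, so Z = 90.
Z = 90 is thorium, so the species is Th-230.

Th-230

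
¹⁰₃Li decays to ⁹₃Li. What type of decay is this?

neutron emission

ΔA = 9 − 10 = -1; ΔZ = 3 − 3 = +0.
A drops by 1 with Z unchanged — a neutron was emitted.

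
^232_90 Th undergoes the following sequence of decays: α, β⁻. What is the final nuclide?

Start: (A, Z) = (232, 90).
After α: (228, 88).
After β⁻: (228, 89).
Z = 89 is actinium.

Ac-228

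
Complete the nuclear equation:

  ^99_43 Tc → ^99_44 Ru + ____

Conserve mass number: 99 = 99 + A, so A = 0.
Conserve atomic number: 43 = 44 + Z, so Z = -1.
A = 0 and Z = -1 is ^0_-1 e — a beta-minus particle.

beta-minus particle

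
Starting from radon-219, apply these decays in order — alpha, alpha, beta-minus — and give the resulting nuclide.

Bi-211

Start: (A, Z) = (219, 86).
After α: (215, 84).
After α: (211, 82).
After β⁻: (211, 83).
Z = 83 is bismuth.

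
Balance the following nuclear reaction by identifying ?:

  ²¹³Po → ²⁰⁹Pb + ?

alpha particle

Conserve mass number: 213 = 209 + A, so A = 4.
Conserve atomic number: 84 = 82 + Z, so Z = 2.
A = 4 and Z = 2 is ⁴He — an alpha particle.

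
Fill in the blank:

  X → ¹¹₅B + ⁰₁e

C-11

Conserve mass number: A = 11 + 0, so A = 11.
Conserve atomic number: Z = 5 + 1, so Z = 6.
Z = 6 is carbon, so the species is ¹¹₆C.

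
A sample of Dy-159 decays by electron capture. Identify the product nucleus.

Electron capture: mass number changes by +0, atomic number by -1.
A: 159 = 159; Z: 66 − 1 = 65.
Z = 65 is terbium, so the daughter is Tb-159.

Tb-159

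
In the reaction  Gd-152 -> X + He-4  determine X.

Conserve mass number: 152 = A + 4, so A = 148.
Conserve atomic number: 64 = Z + 2, so Z = 62.
Z = 62 is samarium, so the species is Sm-148.

Sm-148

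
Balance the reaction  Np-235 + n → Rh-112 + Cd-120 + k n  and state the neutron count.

Conserve mass number: 236 = 112 + 120 + k, so k = 236 − 232 = 4.
Check atomic number: 93 = 45 + 48 + 0 = 93. ✓

4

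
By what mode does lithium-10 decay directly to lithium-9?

neutron emission

ΔA = 9 − 10 = -1; ΔZ = 3 − 3 = +0.
A drops by 1 with Z unchanged — a neutron was emitted.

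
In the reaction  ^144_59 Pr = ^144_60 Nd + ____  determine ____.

Conserve mass number: 144 = 144 + A, so A = 0.
Conserve atomic number: 59 = 60 + Z, so Z = -1.
A = 0 and Z = -1 is ^0_-1 e — a beta-minus particle.

beta-minus particle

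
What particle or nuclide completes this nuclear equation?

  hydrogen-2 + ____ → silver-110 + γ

Pd-108

Conserve mass number: 2 + A = 110 + 0, so A = 108.
Conserve atomic number: 1 + Z = 47 + 0, so Z = 46.
Z = 46 is palladium, so the species is palladium-108.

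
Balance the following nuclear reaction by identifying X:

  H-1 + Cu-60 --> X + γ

Conserve mass number: 1 + 60 = A + 0, so A = 61.
Conserve atomic number: 1 + 29 = Z + 0, so Z = 30.
Z = 30 is zinc, so the species is Zn-61.

Zn-61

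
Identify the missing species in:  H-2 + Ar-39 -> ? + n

Conserve mass number: 2 + 39 = A + 1, so A = 40.
Conserve atomic number: 1 + 18 = Z + 0, so Z = 19.
Z = 19 is potassium, so the species is K-40.

K-40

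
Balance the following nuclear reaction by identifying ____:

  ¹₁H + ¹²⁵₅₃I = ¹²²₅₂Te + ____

Conserve mass number: 1 + 125 = 122 + A, so A = 4.
Conserve atomic number: 1 + 53 = 52 + Z, so Z = 2.
A = 4 and Z = 2 is ⁴₂He — an alpha particle.

alpha particle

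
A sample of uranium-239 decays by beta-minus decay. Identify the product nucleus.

Np-239

Beta-minus decay: mass number changes by +0, atomic number by +1.
A: 239 = 239; Z: 92 + 1 = 93.
Z = 93 is neptunium, so the daughter is neptunium-239.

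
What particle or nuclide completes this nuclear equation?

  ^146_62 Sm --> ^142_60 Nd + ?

alpha particle

Conserve mass number: 146 = 142 + A, so A = 4.
Conserve atomic number: 62 = 60 + Z, so Z = 2.
A = 4 and Z = 2 is ^4_2 He — an alpha particle.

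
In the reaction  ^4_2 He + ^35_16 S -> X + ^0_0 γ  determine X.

Ar-39

Conserve mass number: 4 + 35 = A + 0, so A = 39.
Conserve atomic number: 2 + 16 = Z + 0, so Z = 18.
Z = 18 is argon, so the species is ^39_18 Ar.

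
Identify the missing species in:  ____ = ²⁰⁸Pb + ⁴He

Conserve mass number: A = 208 + 4, so A = 212.
Conserve atomic number: Z = 82 + 2, so Z = 84.
Z = 84 is polonium, so the species is ²¹²Po.

Po-212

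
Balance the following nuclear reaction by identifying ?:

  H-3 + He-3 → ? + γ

Conserve mass number: 3 + 3 = A + 0, so A = 6.
Conserve atomic number: 1 + 2 = Z + 0, so Z = 3.
Z = 3 is lithium, so the species is Li-6.

Li-6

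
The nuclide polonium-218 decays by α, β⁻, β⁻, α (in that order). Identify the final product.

Pb-210

Start: (A, Z) = (218, 84).
After α: (214, 82).
After β⁻: (214, 83).
After β⁻: (214, 84).
After α: (210, 82).
Z = 82 is lead.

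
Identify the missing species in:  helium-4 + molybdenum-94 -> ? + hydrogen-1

Tc-97

Conserve mass number: 4 + 94 = A + 1, so A = 97.
Conserve atomic number: 2 + 42 = Z + 1, so Z = 43.
Z = 43 is technetium, so the species is technetium-97.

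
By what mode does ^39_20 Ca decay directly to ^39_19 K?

ΔA = 39 − 39 = 0; ΔZ = 19 − 20 = -1.
A is unchanged and Z drops by 1 — a proton has become a neutron (β⁺ emission or electron capture).

beta-plus decay or electron capture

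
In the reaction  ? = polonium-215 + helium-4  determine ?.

Conserve mass number: A = 215 + 4, so A = 219.
Conserve atomic number: Z = 84 + 2, so Z = 86.
Z = 86 is radon, so the species is radon-219.

Rn-219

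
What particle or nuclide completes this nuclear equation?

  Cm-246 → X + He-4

Pu-242

Conserve mass number: 246 = A + 4, so A = 242.
Conserve atomic number: 96 = Z + 2, so Z = 94.
Z = 94 is plutonium, so the species is Pu-242.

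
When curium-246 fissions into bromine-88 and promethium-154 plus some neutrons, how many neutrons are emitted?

4

Conserve mass number: 246 = 88 + 154 + k, so k = 246 − 242 = 4.
Check atomic number: 96 = 35 + 61 + 0 = 96. ✓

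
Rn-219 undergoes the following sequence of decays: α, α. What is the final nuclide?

Pb-211

Start: (A, Z) = (219, 86).
After α: (215, 84).
After α: (211, 82).
Z = 82 is lead.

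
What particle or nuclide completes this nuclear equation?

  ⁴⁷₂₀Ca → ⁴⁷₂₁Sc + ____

Conserve mass number: 47 = 47 + A, so A = 0.
Conserve atomic number: 20 = 21 + Z, so Z = -1.
A = 0 and Z = -1 is ⁰₋₁e — a beta-minus particle.

beta-minus particle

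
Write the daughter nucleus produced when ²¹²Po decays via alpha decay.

Pb-208

Alpha decay: mass number changes by -4, atomic number by -2.
A: 212 − 4 = 208; Z: 84 − 2 = 82.
Z = 82 is lead, so the daughter is ²⁰⁸Pb.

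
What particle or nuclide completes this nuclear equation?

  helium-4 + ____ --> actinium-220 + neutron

Conserve mass number: 4 + A = 220 + 1, so A = 217.
Conserve atomic number: 2 + Z = 89 + 0, so Z = 87.
Z = 87 is francium, so the species is francium-217.

Fr-217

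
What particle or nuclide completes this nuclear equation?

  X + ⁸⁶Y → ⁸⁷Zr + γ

proton

Conserve mass number: A + 86 = 87 + 0, so A = 1.
Conserve atomic number: Z + 39 = 40 + 0, so Z = 1.
A = 1 and Z = 1 is ¹H — a proton.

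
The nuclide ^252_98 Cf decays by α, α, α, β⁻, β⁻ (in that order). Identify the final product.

Start: (A, Z) = (252, 98).
After α: (248, 96).
After α: (244, 94).
After α: (240, 92).
After β⁻: (240, 93).
After β⁻: (240, 94).
Z = 94 is plutonium.

Pu-240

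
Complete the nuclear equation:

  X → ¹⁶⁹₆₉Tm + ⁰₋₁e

Conserve mass number: A = 169 + 0, so A = 169.
Conserve atomic number: Z = 69 − 1, so Z = 68.
Z = 68 is erbium, so the species is ¹⁶⁹₆₈Er.

Er-169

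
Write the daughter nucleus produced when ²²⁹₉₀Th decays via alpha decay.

Ra-225

Alpha decay: mass number changes by -4, atomic number by -2.
A: 229 − 4 = 225; Z: 90 − 2 = 88.
Z = 88 is radium, so the daughter is ²²⁵₈₈Ra.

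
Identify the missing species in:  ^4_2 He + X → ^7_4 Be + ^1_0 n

alpha particle

Conserve mass number: 4 + A = 7 + 1, so A = 4.
Conserve atomic number: 2 + Z = 4 + 0, so Z = 2.
A = 4 and Z = 2 is ^4_2 He — an alpha particle.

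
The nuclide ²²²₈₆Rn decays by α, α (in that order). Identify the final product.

Pb-214

Start: (A, Z) = (222, 86).
After α: (218, 84).
After α: (214, 82).
Z = 82 is lead.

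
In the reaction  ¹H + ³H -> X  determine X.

He-4

Conserve mass number: 1 + 3 = A, so A = 4.
Conserve atomic number: 1 + 1 = Z, so Z = 2.
A = 4 and Z = 2 is ⁴He — an alpha particle.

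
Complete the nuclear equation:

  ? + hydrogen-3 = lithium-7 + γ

Conserve mass number: A + 3 = 7 + 0, so A = 4.
Conserve atomic number: Z + 1 = 3 + 0, so Z = 2.
A = 4 and Z = 2 is helium-4 — an alpha particle.

alpha particle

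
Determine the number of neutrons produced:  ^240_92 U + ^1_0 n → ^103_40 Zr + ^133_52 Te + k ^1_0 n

5

Conserve mass number: 241 = 103 + 133 + k, so k = 241 − 236 = 5.
Check atomic number: 92 = 40 + 52 + 0 = 92. ✓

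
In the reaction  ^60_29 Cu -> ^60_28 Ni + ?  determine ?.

positron

Conserve mass number: 60 = 60 + A, so A = 0.
Conserve atomic number: 29 = 28 + Z, so Z = 1.
A = 0 and Z = 1 is ^0_1 e — a positron.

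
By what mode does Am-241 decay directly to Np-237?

alpha decay

ΔA = 237 − 241 = -4; ΔZ = 93 − 95 = -2.
A drops by 4 and Z drops by 2 — the signature of alpha emission.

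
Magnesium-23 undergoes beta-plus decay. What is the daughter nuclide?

Beta-plus decay: mass number changes by +0, atomic number by -1.
A: 23 = 23; Z: 12 − 1 = 11.
Z = 11 is sodium, so the daughter is sodium-23.

Na-23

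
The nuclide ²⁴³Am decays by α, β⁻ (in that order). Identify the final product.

Start: (A, Z) = (243, 95).
After α: (239, 93).
After β⁻: (239, 94).
Z = 94 is plutonium.

Pu-239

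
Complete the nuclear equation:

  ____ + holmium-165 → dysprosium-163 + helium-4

Conserve mass number: A + 165 = 163 + 4, so A = 2.
Conserve atomic number: Z + 67 = 66 + 2, so Z = 1.
A = 2 and Z = 1 is hydrogen-2 — a deuteron.

deuteron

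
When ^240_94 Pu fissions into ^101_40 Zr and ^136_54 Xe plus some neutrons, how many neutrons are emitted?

Conserve mass number: 240 = 101 + 136 + k, so k = 240 − 237 = 3.
Check atomic number: 94 = 40 + 54 + 0 = 94. ✓

3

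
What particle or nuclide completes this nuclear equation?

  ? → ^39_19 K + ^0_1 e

Ca-39

Conserve mass number: A = 39 + 0, so A = 39.
Conserve atomic number: Z = 19 + 1, so Z = 20.
Z = 20 is calcium, so the species is ^39_20 Ca.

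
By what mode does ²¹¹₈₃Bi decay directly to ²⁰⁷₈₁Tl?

alpha decay

ΔA = 207 − 211 = -4; ΔZ = 81 − 83 = -2.
A drops by 4 and Z drops by 2 — the signature of alpha emission.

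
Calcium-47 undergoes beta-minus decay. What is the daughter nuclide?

Beta-minus decay: mass number changes by +0, atomic number by +1.
A: 47 = 47; Z: 20 + 1 = 21.
Z = 21 is scandium, so the daughter is scandium-47.

Sc-47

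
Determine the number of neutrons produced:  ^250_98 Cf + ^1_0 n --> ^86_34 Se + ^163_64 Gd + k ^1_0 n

2

Conserve mass number: 251 = 86 + 163 + k, so k = 251 − 249 = 2.
Check atomic number: 98 = 34 + 64 + 0 = 98. ✓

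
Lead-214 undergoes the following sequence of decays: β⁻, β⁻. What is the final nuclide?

Start: (A, Z) = (214, 82).
After β⁻: (214, 83).
After β⁻: (214, 84).
Z = 84 is polonium.

Po-214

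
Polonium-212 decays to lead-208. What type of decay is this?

ΔA = 208 − 212 = -4; ΔZ = 82 − 84 = -2.
A drops by 4 and Z drops by 2 — the signature of alpha emission.

alpha decay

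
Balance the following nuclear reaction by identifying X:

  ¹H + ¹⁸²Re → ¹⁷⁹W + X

alpha particle

Conserve mass number: 1 + 182 = 179 + A, so A = 4.
Conserve atomic number: 1 + 75 = 74 + Z, so Z = 2.
A = 4 and Z = 2 is ⁴He — an alpha particle.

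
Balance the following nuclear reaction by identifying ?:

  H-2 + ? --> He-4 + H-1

Conserve mass number: 2 + A = 4 + 1, so A = 3.
Conserve atomic number: 1 + Z = 2 + 1, so Z = 2.
Z = 2 is helium, so the species is He-3.

He-3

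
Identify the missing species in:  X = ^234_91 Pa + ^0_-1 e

Conserve mass number: A = 234 + 0, so A = 234.
Conserve atomic number: Z = 91 − 1, so Z = 90.
Z = 90 is thorium, so the species is ^234_90 Th.

Th-234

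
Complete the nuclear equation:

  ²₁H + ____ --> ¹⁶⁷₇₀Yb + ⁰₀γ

Conserve mass number: 2 + A = 167 + 0, so A = 165.
Conserve atomic number: 1 + Z = 70 + 0, so Z = 69.
Z = 69 is thulium, so the species is ¹⁶⁵₆₉Tm.

Tm-165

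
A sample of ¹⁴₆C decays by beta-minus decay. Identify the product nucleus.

Beta-minus decay: mass number changes by +0, atomic number by +1.
A: 14 = 14; Z: 6 + 1 = 7.
Z = 7 is nitrogen, so the daughter is ¹⁴₇N.

N-14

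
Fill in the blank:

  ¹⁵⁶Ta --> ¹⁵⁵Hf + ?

proton

Conserve mass number: 156 = 155 + A, so A = 1.
Conserve atomic number: 73 = 72 + Z, so Z = 1.
A = 1 and Z = 1 is ¹H — a proton.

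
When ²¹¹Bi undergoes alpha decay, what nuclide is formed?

Alpha decay: mass number changes by -4, atomic number by -2.
A: 211 − 4 = 207; Z: 83 − 2 = 81.
Z = 81 is thallium, so the daughter is ²⁰⁷Tl.

Tl-207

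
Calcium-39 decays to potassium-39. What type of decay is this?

beta-plus decay or electron capture

ΔA = 39 − 39 = 0; ΔZ = 19 − 20 = -1.
A is unchanged and Z drops by 1 — a proton has become a neutron (β⁺ emission or electron capture).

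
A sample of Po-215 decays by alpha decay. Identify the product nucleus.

Pb-211

Alpha decay: mass number changes by -4, atomic number by -2.
A: 215 − 4 = 211; Z: 84 − 2 = 82.
Z = 82 is lead, so the daughter is Pb-211.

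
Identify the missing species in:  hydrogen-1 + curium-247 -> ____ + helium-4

Am-244

Conserve mass number: 1 + 247 = A + 4, so A = 244.
Conserve atomic number: 1 + 96 = Z + 2, so Z = 95.
Z = 95 is americium, so the species is americium-244.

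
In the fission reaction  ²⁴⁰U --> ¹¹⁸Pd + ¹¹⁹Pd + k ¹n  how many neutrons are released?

Conserve mass number: 240 = 118 + 119 + k, so k = 240 − 237 = 3.
Check atomic number: 92 = 46 + 46 + 0 = 92. ✓

3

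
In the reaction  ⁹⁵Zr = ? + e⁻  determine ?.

Nb-95

Conserve mass number: 95 = A + 0, so A = 95.
Conserve atomic number: 40 = Z − 1, so Z = 41.
Z = 41 is niobium, so the species is ⁹⁵Nb.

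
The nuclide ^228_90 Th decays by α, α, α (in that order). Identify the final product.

Start: (A, Z) = (228, 90).
After α: (224, 88).
After α: (220, 86).
After α: (216, 84).
Z = 84 is polonium.

Po-216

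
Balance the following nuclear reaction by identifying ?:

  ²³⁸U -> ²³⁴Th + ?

alpha particle

Conserve mass number: 238 = 234 + A, so A = 4.
Conserve atomic number: 92 = 90 + Z, so Z = 2.
A = 4 and Z = 2 is ⁴He — an alpha particle.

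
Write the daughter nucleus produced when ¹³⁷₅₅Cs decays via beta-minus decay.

Beta-minus decay: mass number changes by +0, atomic number by +1.
A: 137 = 137; Z: 55 + 1 = 56.
Z = 56 is barium, so the daughter is ¹³⁷₅₆Ba.

Ba-137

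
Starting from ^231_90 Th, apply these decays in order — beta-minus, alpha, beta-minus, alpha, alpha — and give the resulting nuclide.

Start: (A, Z) = (231, 90).
After β⁻: (231, 91).
After α: (227, 89).
After β⁻: (227, 90).
After α: (223, 88).
After α: (219, 86).
Z = 86 is radon.

Rn-219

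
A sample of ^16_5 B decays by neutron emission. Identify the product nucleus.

Neutron emission: mass number changes by -1, atomic number by +0.
A: 16 − 1 = 15; Z: 5 = 5.
Z = 5 is boron, so the daughter is ^15_5 B.

B-15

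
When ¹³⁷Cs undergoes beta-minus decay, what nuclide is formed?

Ba-137

Beta-minus decay: mass number changes by +0, atomic number by +1.
A: 137 = 137; Z: 55 + 1 = 56.
Z = 56 is barium, so the daughter is ¹³⁷Ba.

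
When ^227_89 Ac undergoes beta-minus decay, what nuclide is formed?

Th-227

Beta-minus decay: mass number changes by +0, atomic number by +1.
A: 227 = 227; Z: 89 + 1 = 90.
Z = 90 is thorium, so the daughter is ^227_90 Th.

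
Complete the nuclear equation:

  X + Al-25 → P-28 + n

alpha particle

Conserve mass number: A + 25 = 28 + 1, so A = 4.
Conserve atomic number: Z + 13 = 15 + 0, so Z = 2.
A = 4 and Z = 2 is He-4 — an alpha particle.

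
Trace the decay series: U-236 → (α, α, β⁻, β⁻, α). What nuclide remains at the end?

Start: (A, Z) = (236, 92).
After α: (232, 90).
After α: (228, 88).
After β⁻: (228, 89).
After β⁻: (228, 90).
After α: (224, 88).
Z = 88 is radium.

Ra-224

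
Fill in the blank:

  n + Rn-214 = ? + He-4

Po-211

Conserve mass number: 1 + 214 = A + 4, so A = 211.
Conserve atomic number: 0 + 86 = Z + 2, so Z = 84.
Z = 84 is polonium, so the species is Po-211.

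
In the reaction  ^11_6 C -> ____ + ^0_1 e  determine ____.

B-11

Conserve mass number: 11 = A + 0, so A = 11.
Conserve atomic number: 6 = Z + 1, so Z = 5.
Z = 5 is boron, so the species is ^11_5 B.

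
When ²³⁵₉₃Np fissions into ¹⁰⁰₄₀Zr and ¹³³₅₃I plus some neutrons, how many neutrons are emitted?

Conserve mass number: 235 = 100 + 133 + k, so k = 235 − 233 = 2.
Check atomic number: 93 = 40 + 53 + 0 = 93. ✓

2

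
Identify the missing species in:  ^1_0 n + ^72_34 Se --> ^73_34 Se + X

gamma ray

Conserve mass number: 1 + 72 = 73 + A, so A = 0.
Conserve atomic number: 0 + 34 = 34 + Z, so Z = 0.
A = 0 and Z = 0 is ^0_0 γ — a gamma ray.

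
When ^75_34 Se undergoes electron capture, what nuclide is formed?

As-75

Electron capture: mass number changes by +0, atomic number by -1.
A: 75 = 75; Z: 34 − 1 = 33.
Z = 33 is arsenic, so the daughter is ^75_33 As.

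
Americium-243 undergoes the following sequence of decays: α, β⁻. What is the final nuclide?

Pu-239

Start: (A, Z) = (243, 95).
After α: (239, 93).
After β⁻: (239, 94).
Z = 94 is plutonium.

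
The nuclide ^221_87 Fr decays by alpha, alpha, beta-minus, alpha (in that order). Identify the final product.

Start: (A, Z) = (221, 87).
After α: (217, 85).
After α: (213, 83).
After β⁻: (213, 84).
After α: (209, 82).
Z = 82 is lead.

Pb-209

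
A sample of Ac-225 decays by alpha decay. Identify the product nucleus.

Fr-221

Alpha decay: mass number changes by -4, atomic number by -2.
A: 225 − 4 = 221; Z: 89 − 2 = 87.
Z = 87 is francium, so the daughter is Fr-221.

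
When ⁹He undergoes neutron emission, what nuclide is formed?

Neutron emission: mass number changes by -1, atomic number by +0.
A: 9 − 1 = 8; Z: 2 = 2.
Z = 2 is helium, so the daughter is ⁸He.

He-8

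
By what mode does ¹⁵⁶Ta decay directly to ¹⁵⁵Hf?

ΔA = 155 − 156 = -1; ΔZ = 72 − 73 = -1.
A drops by 1 and Z drops by 1 — a proton was emitted.

proton emission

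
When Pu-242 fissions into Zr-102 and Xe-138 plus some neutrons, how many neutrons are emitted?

Conserve mass number: 242 = 102 + 138 + k, so k = 242 − 240 = 2.
Check atomic number: 94 = 40 + 54 + 0 = 94. ✓

2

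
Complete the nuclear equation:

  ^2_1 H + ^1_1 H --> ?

He-3

Conserve mass number: 2 + 1 = A, so A = 3.
Conserve atomic number: 1 + 1 = Z, so Z = 2.
Z = 2 is helium, so the species is ^3_2 He.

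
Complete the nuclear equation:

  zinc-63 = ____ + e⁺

Conserve mass number: 63 = A + 0, so A = 63.
Conserve atomic number: 30 = Z + 1, so Z = 29.
Z = 29 is copper, so the species is copper-63.

Cu-63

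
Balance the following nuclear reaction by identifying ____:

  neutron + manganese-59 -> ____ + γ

Conserve mass number: 1 + 59 = A + 0, so A = 60.
Conserve atomic number: 0 + 25 = Z + 0, so Z = 25.
Z = 25 is manganese, so the species is manganese-60.

Mn-60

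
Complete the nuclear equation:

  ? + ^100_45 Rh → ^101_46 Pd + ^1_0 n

Conserve mass number: A + 100 = 101 + 1, so A = 2.
Conserve atomic number: Z + 45 = 46 + 0, so Z = 1.
A = 2 and Z = 1 is ^2_1 H — a deuteron.

deuteron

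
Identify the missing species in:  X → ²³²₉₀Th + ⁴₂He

U-236

Conserve mass number: A = 232 + 4, so A = 236.
Conserve atomic number: Z = 90 + 2, so Z = 92.
Z = 92 is uranium, so the species is ²³⁶₉₂U.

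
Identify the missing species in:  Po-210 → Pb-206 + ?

alpha particle

Conserve mass number: 210 = 206 + A, so A = 4.
Conserve atomic number: 84 = 82 + Z, so Z = 2.
A = 4 and Z = 2 is He-4 — an alpha particle.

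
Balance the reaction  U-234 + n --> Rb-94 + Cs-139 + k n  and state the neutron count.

Conserve mass number: 235 = 94 + 139 + k, so k = 235 − 233 = 2.
Check atomic number: 92 = 37 + 55 + 0 = 92. ✓

2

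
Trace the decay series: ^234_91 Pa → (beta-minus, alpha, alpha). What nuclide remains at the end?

Start: (A, Z) = (234, 91).
After β⁻: (234, 92).
After α: (230, 90).
After α: (226, 88).
Z = 88 is radium.

Ra-226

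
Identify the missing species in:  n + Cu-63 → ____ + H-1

Conserve mass number: 1 + 63 = A + 1, so A = 63.
Conserve atomic number: 0 + 29 = Z + 1, so Z = 28.
Z = 28 is nickel, so the species is Ni-63.

Ni-63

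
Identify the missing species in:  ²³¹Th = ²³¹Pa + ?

beta-minus particle

Conserve mass number: 231 = 231 + A, so A = 0.
Conserve atomic number: 90 = 91 + Z, so Z = -1.
A = 0 and Z = -1 is e⁻ — a beta-minus particle.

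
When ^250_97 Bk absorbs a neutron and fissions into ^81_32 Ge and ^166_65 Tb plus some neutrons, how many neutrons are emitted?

4

Conserve mass number: 251 = 81 + 166 + k, so k = 251 − 247 = 4.
Check atomic number: 97 = 32 + 65 + 0 = 97. ✓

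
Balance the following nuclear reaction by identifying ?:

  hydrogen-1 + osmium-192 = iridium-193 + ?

Conserve mass number: 1 + 192 = 193 + A, so A = 0.
Conserve atomic number: 1 + 76 = 77 + Z, so Z = 0.
A = 0 and Z = 0 is γ — a gamma ray.

gamma ray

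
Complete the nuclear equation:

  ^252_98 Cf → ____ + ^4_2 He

Cm-248

Conserve mass number: 252 = A + 4, so A = 248.
Conserve atomic number: 98 = Z + 2, so Z = 96.
Z = 96 is curium, so the species is ^248_96 Cm.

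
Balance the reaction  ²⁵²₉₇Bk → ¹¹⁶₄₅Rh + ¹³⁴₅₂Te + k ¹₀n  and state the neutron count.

Conserve mass number: 252 = 116 + 134 + k, so k = 252 − 250 = 2.
Check atomic number: 97 = 45 + 52 + 0 = 97. ✓

2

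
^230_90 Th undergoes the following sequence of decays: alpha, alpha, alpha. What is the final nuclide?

Po-218

Start: (A, Z) = (230, 90).
After α: (226, 88).
After α: (222, 86).
After α: (218, 84).
Z = 84 is polonium.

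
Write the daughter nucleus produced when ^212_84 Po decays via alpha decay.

Pb-208

Alpha decay: mass number changes by -4, atomic number by -2.
A: 212 − 4 = 208; Z: 84 − 2 = 82.
Z = 82 is lead, so the daughter is ^208_82 Pb.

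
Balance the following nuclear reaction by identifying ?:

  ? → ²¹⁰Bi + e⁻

Pb-210

Conserve mass number: A = 210 + 0, so A = 210.
Conserve atomic number: Z = 83 − 1, so Z = 82.
Z = 82 is lead, so the species is ²¹⁰Pb.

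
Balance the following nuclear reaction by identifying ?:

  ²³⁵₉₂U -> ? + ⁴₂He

Th-231

Conserve mass number: 235 = A + 4, so A = 231.
Conserve atomic number: 92 = Z + 2, so Z = 90.
Z = 90 is thorium, so the species is ²³¹₉₀Th.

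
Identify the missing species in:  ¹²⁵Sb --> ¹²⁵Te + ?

beta-minus particle

Conserve mass number: 125 = 125 + A, so A = 0.
Conserve atomic number: 51 = 52 + Z, so Z = -1.
A = 0 and Z = -1 is e⁻ — a beta-minus particle.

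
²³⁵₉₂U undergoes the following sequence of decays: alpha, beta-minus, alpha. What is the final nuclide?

Start: (A, Z) = (235, 92).
After α: (231, 90).
After β⁻: (231, 91).
After α: (227, 89).
Z = 89 is actinium.

Ac-227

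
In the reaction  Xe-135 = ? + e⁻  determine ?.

Cs-135

Conserve mass number: 135 = A + 0, so A = 135.
Conserve atomic number: 54 = Z − 1, so Z = 55.
Z = 55 is caesium, so the species is Cs-135.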